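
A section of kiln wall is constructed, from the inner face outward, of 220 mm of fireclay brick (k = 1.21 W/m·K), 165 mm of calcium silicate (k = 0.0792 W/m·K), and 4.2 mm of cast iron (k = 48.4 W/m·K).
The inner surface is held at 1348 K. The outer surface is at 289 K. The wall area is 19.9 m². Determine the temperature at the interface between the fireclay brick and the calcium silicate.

T ≈ 1260 K

Using the resistance-network approach (series):
R_fireclay brick = L/(kA) = 0.22/(1.21×19.9) = 0.009137 K/W
R_calcium silicate = L/(kA) = 0.165/(0.0792×19.9) = 0.1047 K/W
R_cast iron = L/(kA) = 0.0042/(48.4×19.9) = 4.361×10^-6 K/W
R_total = 0.1138 K/W;  Q = ΔT/R_total = 1059/0.1138 = 9303 W
T_interface = T_inner − Q·ΣR(inner→interface) = 1348 − 9300×0.009137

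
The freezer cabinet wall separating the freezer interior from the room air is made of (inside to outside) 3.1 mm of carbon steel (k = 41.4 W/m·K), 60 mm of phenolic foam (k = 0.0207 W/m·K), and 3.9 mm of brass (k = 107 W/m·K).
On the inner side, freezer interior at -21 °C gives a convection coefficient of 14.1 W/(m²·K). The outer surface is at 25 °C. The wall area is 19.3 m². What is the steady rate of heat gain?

Treating each layer as a thermal resistance in series:
R_inner film = 1/(h_i·A) = 1/(14.1×19.3) = 0.003675 K/W
R_carbon steel = L/(kA) = 0.0031/(41.4×19.3) = 3.88×10^-6 K/W
R_phenolic foam = L/(kA) = 0.06/(0.0207×19.3) = 0.1502 K/W
R_brass = L/(kA) = 0.0039/(107×19.3) = 1.889×10^-6 K/W
R_total = 0.1539 K/W
Q = ΔT / R_total = 46 / 0.1539

Q ≈ 299 W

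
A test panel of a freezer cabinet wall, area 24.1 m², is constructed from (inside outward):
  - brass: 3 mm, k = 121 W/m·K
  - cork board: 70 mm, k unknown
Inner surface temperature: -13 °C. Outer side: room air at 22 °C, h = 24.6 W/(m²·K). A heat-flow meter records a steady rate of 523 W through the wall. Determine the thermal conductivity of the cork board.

k ≈ 0.0445 W/(m·K)

Treating each layer as a thermal resistance in series:
R_brass = L/(kA) = 0.003/(121×24.1) = 1.029×10^-6 K/W
R_outer film = 1/(h_o·A) = 1/(24.6×24.1) = 0.001687 K/W
Sum of known resistances R_other = 0.001688 K/W
Total R = ΔT/Q = 35/523 = 0.06692 K/W
R_cork board = R_total − R_other = 0.06523 K/W
k = L/(R·A) = 0.07/(0.06523×24.1)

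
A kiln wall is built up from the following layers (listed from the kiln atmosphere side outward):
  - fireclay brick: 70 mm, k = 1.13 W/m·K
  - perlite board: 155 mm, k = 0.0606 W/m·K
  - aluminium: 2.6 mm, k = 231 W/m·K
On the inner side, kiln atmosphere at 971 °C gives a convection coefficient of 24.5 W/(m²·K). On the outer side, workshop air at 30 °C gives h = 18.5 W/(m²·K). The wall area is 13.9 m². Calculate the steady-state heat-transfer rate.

Q ≈ 4820 W

Thermal resistances in series:
R_inner film = 1/(h_i·A) = 1/(24.5×13.9) = 0.002936 K/W
R_fireclay brick = L/(kA) = 0.07/(1.13×13.9) = 0.004457 K/W
R_perlite board = L/(kA) = 0.155/(0.0606×13.9) = 0.184 K/W
R_aluminium = L/(kA) = 0.0026/(231×13.9) = 8.097×10^-7 K/W
R_outer film = 1/(h_o·A) = 1/(18.5×13.9) = 0.003889 K/W
R_total = 0.1953 K/W
Q = ΔT / R_total = 941 / 0.1953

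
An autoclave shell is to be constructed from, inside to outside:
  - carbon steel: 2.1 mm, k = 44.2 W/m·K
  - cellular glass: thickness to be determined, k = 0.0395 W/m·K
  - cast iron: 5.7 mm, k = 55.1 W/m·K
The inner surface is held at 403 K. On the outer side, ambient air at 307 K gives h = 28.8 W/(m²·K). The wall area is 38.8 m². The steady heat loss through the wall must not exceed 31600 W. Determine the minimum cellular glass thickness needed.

Using the resistance-network approach (series):
R_carbon steel = L/(kA) = 0.0021/(44.2×38.8) = 1.225×10^-6 K/W
R_cast iron = L/(kA) = 0.0057/(55.1×38.8) = 2.666×10^-6 K/W
R_outer film = 1/(h_o·A) = 1/(28.8×38.8) = 8.949×10^-4 K/W
Sum of the known resistances R_other = 8.988×10^-4 K/W
Required total resistance R_tot = ΔT/Q_allow = 96/31600 = 0.003038 K/W
R_cellular glass = R_tot − R_other = 0.002139 K/W
L = R·k·A = 0.002139×0.0395×38.8

L ≈ 3.28 mm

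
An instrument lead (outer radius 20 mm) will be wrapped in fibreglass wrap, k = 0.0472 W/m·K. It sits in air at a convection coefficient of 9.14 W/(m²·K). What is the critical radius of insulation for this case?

r_cr ≈ 5.16 mm

For a cylinder r_cr = k/h = 0.0472/9.14
r_cr = 5.16 mm; since the bare radius (20 mm) is above r_cr, any added insulation will reduce heat loss.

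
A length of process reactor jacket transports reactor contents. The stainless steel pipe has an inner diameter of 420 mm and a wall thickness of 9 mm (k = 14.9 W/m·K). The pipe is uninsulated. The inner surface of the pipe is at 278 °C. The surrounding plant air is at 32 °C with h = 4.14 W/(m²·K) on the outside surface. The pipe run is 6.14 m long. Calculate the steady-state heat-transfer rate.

For a radial system each layer contributes R = ln(r_out/r_in)/(2πkL); films add R = 1/(hA).
R_stainless steel pipe wall = ln(219/210)/(2π×14.9×6.14) = 7.3×10^-5 K/W
R_outer film = 1/(h_o·2πr_oL) = 1/(4.14×2π×0.219×6.14) = 0.02859 K/W
R_total = 0.02866 K/W
Q = ΔT/R_total = 246/0.02866

Q ≈ 8580 W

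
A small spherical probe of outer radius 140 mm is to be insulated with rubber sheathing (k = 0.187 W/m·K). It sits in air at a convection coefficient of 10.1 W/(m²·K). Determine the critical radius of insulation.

For a sphere r_cr = 2k/h = 2×0.187/10.1
r_cr = 37 mm; since the bare radius (140 mm) is above r_cr, any added insulation will reduce heat loss.

r_cr ≈ 37 mm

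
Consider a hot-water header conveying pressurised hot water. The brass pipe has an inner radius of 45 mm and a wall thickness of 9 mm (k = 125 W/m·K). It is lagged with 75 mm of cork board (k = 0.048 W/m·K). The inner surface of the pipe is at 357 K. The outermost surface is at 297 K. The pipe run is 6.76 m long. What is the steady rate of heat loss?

For a radial system each layer contributes R = ln(r_out/r_in)/(2πkL); films add R = 1/(hA).
R_brass pipe wall = ln(54/45)/(2π×125×6.76) = 3.434×10^-5 K/W
R_cork board = ln(129/54)/(2π×0.048×6.76) = 0.4271 K/W
R_total = 0.4272 K/W
Q = ΔT/R_total = 60/0.4272

Q ≈ 140 W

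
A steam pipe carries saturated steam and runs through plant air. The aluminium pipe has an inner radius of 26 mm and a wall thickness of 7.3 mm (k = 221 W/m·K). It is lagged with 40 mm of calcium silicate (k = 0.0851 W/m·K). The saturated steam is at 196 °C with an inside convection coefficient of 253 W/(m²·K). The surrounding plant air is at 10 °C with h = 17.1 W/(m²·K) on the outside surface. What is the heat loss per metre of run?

Radial resistances (cylindrical: R_cond = ln(r_o/r_i)/(2πkL), R_conv = 1/(h·2πrL)):
R_inner film = 1/(h_i·2πr₁L) = 1/(253×2π×0.026×1) = 0.0242 K/W
R_aluminium pipe wall = ln(33.3/26)/(2π×221×1) = 1.782×10^-4 K/W
R_calcium silicate = ln(73.3/33.3)/(2π×0.0851×1) = 1.476 K/W
R_outer film = 1/(h_o·2πr_oL) = 1/(17.1×2π×0.0733×1) = 0.127 K/W
R_total = 1.627 K/W
Q = ΔT/R_total = 186/1.627

q′ ≈ 114 W/m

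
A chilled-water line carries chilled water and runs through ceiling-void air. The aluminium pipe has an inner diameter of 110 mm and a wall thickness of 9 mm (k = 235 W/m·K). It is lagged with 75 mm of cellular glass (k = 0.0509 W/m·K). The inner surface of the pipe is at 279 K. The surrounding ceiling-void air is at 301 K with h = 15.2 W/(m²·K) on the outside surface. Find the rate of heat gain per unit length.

q′ ≈ 8.8 W/m

Cylindrical conduction, so R = ln(r₂/r₁)/(2πkL) per layer, in series:
R_aluminium pipe wall = ln(64/55)/(2π×235×1) = 1.026×10^-4 K/W
R_cellular glass = ln(139/64)/(2π×0.0509×1) = 2.425 K/W
R_outer film = 1/(h_o·2πr_oL) = 1/(15.2×2π×0.139×1) = 0.07533 K/W
R_total = 2.501 K/W
Q = ΔT/R_total = 22/2.501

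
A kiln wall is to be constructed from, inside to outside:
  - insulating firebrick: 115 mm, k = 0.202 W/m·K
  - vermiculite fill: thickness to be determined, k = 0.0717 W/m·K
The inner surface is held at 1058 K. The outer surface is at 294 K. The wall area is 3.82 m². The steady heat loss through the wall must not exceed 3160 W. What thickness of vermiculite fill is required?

Using the resistance-network approach (series):
R_insulating firebrick = L/(kA) = 0.115/(0.202×3.82) = 0.149 K/W
Sum of the known resistances R_other = 0.149 K/W
Required total resistance R_tot = ΔT/Q_allow = 764/3160 = 0.2418 K/W
R_vermiculite fill = R_tot − R_other = 0.09274 K/W
L = R·k·A = 0.09274×0.0717×3.82

L ≈ 25.4 mm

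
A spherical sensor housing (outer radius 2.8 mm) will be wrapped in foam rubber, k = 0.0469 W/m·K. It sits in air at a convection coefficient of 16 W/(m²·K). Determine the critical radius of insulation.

For a sphere r_cr = 2k/h = 2×0.0469/16
r_cr = 5.86 mm; since the bare radius (2.8 mm) is below r_cr, adding a thin layer of insulation will *increase* heat loss.

r_cr ≈ 5.86 mm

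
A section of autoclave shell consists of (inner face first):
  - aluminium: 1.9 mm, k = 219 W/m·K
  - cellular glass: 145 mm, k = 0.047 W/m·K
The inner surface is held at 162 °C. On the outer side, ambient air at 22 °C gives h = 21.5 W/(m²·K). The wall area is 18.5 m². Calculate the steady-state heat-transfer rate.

Q ≈ 827 W

Treating each layer as a thermal resistance in series:
R_aluminium = L/(kA) = 0.0019/(219×18.5) = 4.69×10^-7 K/W
R_cellular glass = L/(kA) = 0.145/(0.047×18.5) = 0.1668 K/W
R_outer film = 1/(h_o·A) = 1/(21.5×18.5) = 0.002514 K/W
R_total = 0.1693 K/W
Q = ΔT / R_total = 140 / 0.1693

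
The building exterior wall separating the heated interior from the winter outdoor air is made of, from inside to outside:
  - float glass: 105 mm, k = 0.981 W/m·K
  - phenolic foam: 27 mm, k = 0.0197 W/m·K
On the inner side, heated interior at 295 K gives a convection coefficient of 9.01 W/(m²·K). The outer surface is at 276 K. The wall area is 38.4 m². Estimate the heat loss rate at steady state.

Model the wall as resistances in series:
R_inner film = 1/(h_i·A) = 1/(9.01×38.4) = 0.00289 K/W
R_float glass = L/(kA) = 0.105/(0.981×38.4) = 0.002787 K/W
R_phenolic foam = L/(kA) = 0.027/(0.0197×38.4) = 0.03569 K/W
R_total = 0.04137 K/W
Q = ΔT / R_total = 19 / 0.04137

Q ≈ 459 W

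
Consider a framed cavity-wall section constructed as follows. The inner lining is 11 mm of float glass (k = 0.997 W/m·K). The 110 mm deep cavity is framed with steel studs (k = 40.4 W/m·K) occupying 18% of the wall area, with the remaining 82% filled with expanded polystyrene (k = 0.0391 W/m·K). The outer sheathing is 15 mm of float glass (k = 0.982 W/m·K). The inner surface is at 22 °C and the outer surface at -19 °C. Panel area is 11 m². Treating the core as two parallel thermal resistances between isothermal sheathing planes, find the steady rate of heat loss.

Sheathing layers in series; stud and cavity paths in parallel between them.
R_inner = 0.011/(0.997×11) = 0.001003 K/W
R_stud  = 0.11/(40.4×0.18×11) = 0.001375 K/W
R_cav   = 0.11/(0.0391×0.82×11) = 0.3119 K/W
1/R_core = 1/R_stud + 1/R_cav → R_core = 0.001369 K/W
R_outer = 0.015/(0.982×11) = 0.001389 K/W
R_total = 0.003761 K/W
Q = ΔT/R_total = 41/0.003761

Q ≈ 10900 W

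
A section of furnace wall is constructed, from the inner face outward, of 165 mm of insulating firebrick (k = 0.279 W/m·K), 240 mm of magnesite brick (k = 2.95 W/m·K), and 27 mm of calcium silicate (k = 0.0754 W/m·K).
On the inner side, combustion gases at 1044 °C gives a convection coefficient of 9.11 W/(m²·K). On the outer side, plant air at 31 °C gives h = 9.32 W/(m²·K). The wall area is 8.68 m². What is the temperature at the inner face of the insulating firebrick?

T ≈ 955 °C

Model the wall as resistances in series:
R_inner film = 1/(h_i·A) = 1/(9.11×8.68) = 0.01265 K/W
R_insulating firebrick = L/(kA) = 0.165/(0.279×8.68) = 0.06813 K/W
R_magnesite brick = L/(kA) = 0.24/(2.95×8.68) = 0.009373 K/W
R_calcium silicate = L/(kA) = 0.027/(0.0754×8.68) = 0.04125 K/W
R_outer film = 1/(h_o·A) = 1/(9.32×8.68) = 0.01236 K/W
R_total = 0.1438 K/W;  Q = ΔT/R_total = 1013/0.1438 = 7046 W
T_interface = T_inner − Q·ΣR(inner→interface) = 1044 − 7050×0.01265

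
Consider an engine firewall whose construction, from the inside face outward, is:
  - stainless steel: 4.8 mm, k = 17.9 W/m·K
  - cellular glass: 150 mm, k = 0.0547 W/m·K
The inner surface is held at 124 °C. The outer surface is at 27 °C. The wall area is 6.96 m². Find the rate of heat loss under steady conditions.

Q ≈ 246 W

Model the wall as resistances in series:
R_stainless steel = L/(kA) = 0.0048/(17.9×6.96) = 3.853×10^-5 K/W
R_cellular glass = L/(kA) = 0.15/(0.0547×6.96) = 0.394 K/W
R_total = 0.394 K/W
Q = ΔT / R_total = 97 / 0.394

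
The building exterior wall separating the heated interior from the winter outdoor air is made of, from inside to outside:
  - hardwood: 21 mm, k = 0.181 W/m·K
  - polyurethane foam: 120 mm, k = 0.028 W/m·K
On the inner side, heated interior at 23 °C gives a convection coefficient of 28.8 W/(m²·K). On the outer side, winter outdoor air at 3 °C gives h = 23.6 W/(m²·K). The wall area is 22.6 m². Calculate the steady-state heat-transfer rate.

Q ≈ 101 W

Treating each layer as a thermal resistance in series:
R_inner film = 1/(h_i·A) = 1/(28.8×22.6) = 0.001536 K/W
R_hardwood = L/(kA) = 0.021/(0.181×22.6) = 0.005134 K/W
R_polyurethane foam = L/(kA) = 0.12/(0.028×22.6) = 0.1896 K/W
R_outer film = 1/(h_o·A) = 1/(23.6×22.6) = 0.001875 K/W
R_total = 0.1982 K/W
Q = ΔT / R_total = 20 / 0.1982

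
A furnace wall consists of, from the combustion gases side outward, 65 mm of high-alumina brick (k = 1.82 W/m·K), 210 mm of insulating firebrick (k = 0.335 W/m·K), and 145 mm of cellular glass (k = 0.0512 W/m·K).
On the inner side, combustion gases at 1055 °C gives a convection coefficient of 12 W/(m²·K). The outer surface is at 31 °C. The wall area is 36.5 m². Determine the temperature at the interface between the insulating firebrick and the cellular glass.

T ≈ 842 °C

Treating each layer as a thermal resistance in series:
R_inner film = 1/(h_i·A) = 1/(12×36.5) = 0.002283 K/W
R_high-alumina brick = L/(kA) = 0.065/(1.82×36.5) = 9.785×10^-4 K/W
R_insulating firebrick = L/(kA) = 0.21/(0.335×36.5) = 0.01717 K/W
R_cellular glass = L/(kA) = 0.145/(0.0512×36.5) = 0.07759 K/W
R_total = 0.09803 K/W;  Q = ΔT/R_total = 1024/0.09803 = 10450 W
T_interface = T_inner − Q·ΣR(inner→interface) = 1055 − 10400×0.02044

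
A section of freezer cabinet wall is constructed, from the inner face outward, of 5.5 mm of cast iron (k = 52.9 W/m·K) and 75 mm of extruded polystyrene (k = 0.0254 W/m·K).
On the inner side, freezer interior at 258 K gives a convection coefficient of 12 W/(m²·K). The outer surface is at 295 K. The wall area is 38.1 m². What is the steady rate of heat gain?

Q ≈ 464 W

Series thermal resistances:
R_inner film = 1/(h_i·A) = 1/(12×38.1) = 0.002187 K/W
R_cast iron = L/(kA) = 0.0055/(52.9×38.1) = 2.729×10^-6 K/W
R_extruded polystyrene = L/(kA) = 0.075/(0.0254×38.1) = 0.0775 K/W
R_total = 0.07969 K/W
Q = ΔT / R_total = 37 / 0.07969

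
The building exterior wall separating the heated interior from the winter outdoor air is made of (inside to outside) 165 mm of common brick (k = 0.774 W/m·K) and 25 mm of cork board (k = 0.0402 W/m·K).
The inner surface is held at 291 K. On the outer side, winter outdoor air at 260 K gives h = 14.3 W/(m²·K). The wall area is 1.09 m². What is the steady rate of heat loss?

Q ≈ 37.3 W

Treating each layer as a thermal resistance in series:
R_common brick = L/(kA) = 0.165/(0.774×1.09) = 0.1956 K/W
R_cork board = L/(kA) = 0.025/(0.0402×1.09) = 0.5705 K/W
R_outer film = 1/(h_o·A) = 1/(14.3×1.09) = 0.06416 K/W
R_total = 0.8303 K/W
Q = ΔT / R_total = 31 / 0.8303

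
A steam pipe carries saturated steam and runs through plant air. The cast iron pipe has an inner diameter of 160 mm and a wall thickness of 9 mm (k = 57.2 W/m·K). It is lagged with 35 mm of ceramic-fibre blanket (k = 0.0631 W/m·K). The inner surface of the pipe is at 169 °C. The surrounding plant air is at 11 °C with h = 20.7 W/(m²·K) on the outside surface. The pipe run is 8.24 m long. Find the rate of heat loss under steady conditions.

Q ≈ 1450 W

Radial resistances (cylindrical: R_cond = ln(r_o/r_i)/(2πkL), R_conv = 1/(h·2πrL)):
R_cast iron pipe wall = ln(89/80)/(2π×57.2×8.24) = 3.6×10^-5 K/W
R_ceramic-fibre blanket = ln(124/89)/(2π×0.0631×8.24) = 0.1015 K/W
R_outer film = 1/(h_o·2πr_oL) = 1/(20.7×2π×0.124×8.24) = 0.007525 K/W
R_total = 0.1091 K/W
Q = ΔT/R_total = 158/0.1091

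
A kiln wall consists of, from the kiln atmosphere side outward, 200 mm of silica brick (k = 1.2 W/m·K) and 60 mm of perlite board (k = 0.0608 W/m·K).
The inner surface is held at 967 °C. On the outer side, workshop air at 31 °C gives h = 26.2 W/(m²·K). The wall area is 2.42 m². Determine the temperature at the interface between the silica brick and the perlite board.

Model the wall as resistances in series:
R_silica brick = L/(kA) = 0.2/(1.2×2.42) = 0.06887 K/W
R_perlite board = L/(kA) = 0.06/(0.0608×2.42) = 0.4078 K/W
R_outer film = 1/(h_o·A) = 1/(26.2×2.42) = 0.01577 K/W
R_total = 0.4924 K/W;  Q = ΔT/R_total = 936/0.4924 = 1901 W
T_interface = T_inner − Q·ΣR(inner→interface) = 967 − 1900×0.06887

T ≈ 836 °C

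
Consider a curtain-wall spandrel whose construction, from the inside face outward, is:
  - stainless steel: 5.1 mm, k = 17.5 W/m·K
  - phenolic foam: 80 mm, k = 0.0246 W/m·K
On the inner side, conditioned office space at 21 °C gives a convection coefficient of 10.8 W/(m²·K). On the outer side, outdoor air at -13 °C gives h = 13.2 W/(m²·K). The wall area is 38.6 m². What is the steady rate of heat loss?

Q ≈ 384 W

Treating each layer as a thermal resistance in series:
R_inner film = 1/(h_i·A) = 1/(10.8×38.6) = 0.002399 K/W
R_stainless steel = L/(kA) = 0.0051/(17.5×38.6) = 7.55×10^-6 K/W
R_phenolic foam = L/(kA) = 0.08/(0.0246×38.6) = 0.08425 K/W
R_outer film = 1/(h_o·A) = 1/(13.2×38.6) = 0.001963 K/W
R_total = 0.08862 K/W
Q = ΔT / R_total = 34 / 0.08862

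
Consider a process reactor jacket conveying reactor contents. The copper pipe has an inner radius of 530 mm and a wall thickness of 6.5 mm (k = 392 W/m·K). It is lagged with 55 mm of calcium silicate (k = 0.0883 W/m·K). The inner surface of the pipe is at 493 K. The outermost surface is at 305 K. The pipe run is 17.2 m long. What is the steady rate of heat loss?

Q ≈ 18400 W

Per-layer cylindrical resistances, series-summed:
R_copper pipe wall = ln(536.5/530)/(2π×392×17.2) = 2.877×10^-7 K/W
R_calcium silicate = ln(591.5/536.5)/(2π×0.0883×17.2) = 0.01023 K/W
R_total = 0.01023 K/W
Q = ΔT/R_total = 188/0.01023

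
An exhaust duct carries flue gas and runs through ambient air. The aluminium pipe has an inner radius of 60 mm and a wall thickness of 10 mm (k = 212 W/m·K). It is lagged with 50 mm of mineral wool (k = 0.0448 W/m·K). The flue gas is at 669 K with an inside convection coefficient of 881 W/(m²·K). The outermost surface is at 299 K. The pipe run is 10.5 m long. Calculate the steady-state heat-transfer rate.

Per-layer cylindrical resistances, series-summed:
R_inner film = 1/(h_i·2πr₁L) = 1/(881×2π×0.06×10.5) = 2.868×10^-4 K/W
R_aluminium pipe wall = ln(70/60)/(2π×212×10.5) = 1.102×10^-5 K/W
R_mineral wool = ln(120/70)/(2π×0.0448×10.5) = 0.1824 K/W
R_total = 0.1827 K/W
Q = ΔT/R_total = 370/0.1827

Q ≈ 2030 W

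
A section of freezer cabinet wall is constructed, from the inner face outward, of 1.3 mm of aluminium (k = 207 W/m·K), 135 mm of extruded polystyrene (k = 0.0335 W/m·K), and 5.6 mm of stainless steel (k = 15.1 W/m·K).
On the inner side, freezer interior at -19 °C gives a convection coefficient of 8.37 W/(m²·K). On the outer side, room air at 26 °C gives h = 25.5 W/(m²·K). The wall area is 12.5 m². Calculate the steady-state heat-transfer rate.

Model the wall as resistances in series:
R_inner film = 1/(h_i·A) = 1/(8.37×12.5) = 0.009558 K/W
R_aluminium = L/(kA) = 0.0013/(207×12.5) = 5.024×10^-7 K/W
R_extruded polystyrene = L/(kA) = 0.135/(0.0335×12.5) = 0.3224 K/W
R_stainless steel = L/(kA) = 0.0056/(15.1×12.5) = 2.967×10^-5 K/W
R_outer film = 1/(h_o·A) = 1/(25.5×12.5) = 0.003137 K/W
R_total = 0.3351 K/W
Q = ΔT / R_total = 45 / 0.3351

Q ≈ 134 W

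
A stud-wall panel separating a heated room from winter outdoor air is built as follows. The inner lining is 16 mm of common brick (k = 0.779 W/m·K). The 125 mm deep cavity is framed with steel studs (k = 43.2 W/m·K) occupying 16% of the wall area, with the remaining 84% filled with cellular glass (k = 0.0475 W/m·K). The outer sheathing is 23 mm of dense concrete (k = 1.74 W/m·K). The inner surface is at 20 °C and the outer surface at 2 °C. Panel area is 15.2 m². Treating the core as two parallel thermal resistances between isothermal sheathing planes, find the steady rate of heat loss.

Sheathing layers in series; stud and cavity paths in parallel between them.
R_inner = 0.016/(0.779×15.2) = 0.001351 K/W
R_stud  = 0.125/(43.2×0.16×15.2) = 0.00119 K/W
R_cav   = 0.125/(0.0475×0.84×15.2) = 0.2061 K/W
1/R_core = 1/R_stud + 1/R_cav → R_core = 0.001183 K/W
R_outer = 0.023/(1.74×15.2) = 8.696×10^-4 K/W
R_total = 0.003404 K/W
Q = ΔT/R_total = 18/0.003404

Q ≈ 5290 W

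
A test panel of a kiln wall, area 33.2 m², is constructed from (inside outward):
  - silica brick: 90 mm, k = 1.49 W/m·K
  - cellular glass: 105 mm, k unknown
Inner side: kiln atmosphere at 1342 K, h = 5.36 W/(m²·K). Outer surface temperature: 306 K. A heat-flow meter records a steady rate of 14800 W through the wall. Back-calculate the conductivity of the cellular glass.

Series thermal resistances:
R_inner film = 1/(h_i·A) = 1/(5.36×33.2) = 0.005619 K/W
R_silica brick = L/(kA) = 0.09/(1.49×33.2) = 0.001819 K/W
Sum of known resistances R_other = 0.007439 K/W
Total R = ΔT/Q = 1036/14800 = 0.07 K/W
R_cellular glass = R_total − R_other = 0.06256 K/W
k = L/(R·A) = 0.105/(0.06256×33.2)

k ≈ 0.0506 W/(m·K)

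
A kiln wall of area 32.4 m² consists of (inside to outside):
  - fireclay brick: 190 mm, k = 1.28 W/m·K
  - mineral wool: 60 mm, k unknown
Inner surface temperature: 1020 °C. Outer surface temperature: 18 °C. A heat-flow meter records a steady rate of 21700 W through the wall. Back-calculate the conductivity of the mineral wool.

Using the resistance-network approach (series):
R_fireclay brick = L/(kA) = 0.19/(1.28×32.4) = 0.004581 K/W
Sum of known resistances R_other = 0.004581 K/W
Total R = ΔT/Q = 1002/21700 = 0.04618 K/W
R_mineral wool = R_total − R_other = 0.04159 K/W
k = L/(R·A) = 0.06/(0.04159×32.4)

k ≈ 0.0445 W/(m·K)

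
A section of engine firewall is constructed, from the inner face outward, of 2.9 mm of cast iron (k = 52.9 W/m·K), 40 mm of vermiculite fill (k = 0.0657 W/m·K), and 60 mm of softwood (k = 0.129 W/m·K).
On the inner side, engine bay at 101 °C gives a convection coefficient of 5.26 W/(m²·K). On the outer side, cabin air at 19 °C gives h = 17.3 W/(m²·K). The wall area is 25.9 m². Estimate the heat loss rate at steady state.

Treating each layer as a thermal resistance in series:
R_inner film = 1/(h_i·A) = 1/(5.26×25.9) = 0.00734 K/W
R_cast iron = L/(kA) = 0.0029/(52.9×25.9) = 2.117×10^-6 K/W
R_vermiculite fill = L/(kA) = 0.04/(0.0657×25.9) = 0.02351 K/W
R_softwood = L/(kA) = 0.06/(0.129×25.9) = 0.01796 K/W
R_outer film = 1/(h_o·A) = 1/(17.3×25.9) = 0.002232 K/W
R_total = 0.05104 K/W
Q = ΔT / R_total = 82 / 0.05104

Q ≈ 1610 W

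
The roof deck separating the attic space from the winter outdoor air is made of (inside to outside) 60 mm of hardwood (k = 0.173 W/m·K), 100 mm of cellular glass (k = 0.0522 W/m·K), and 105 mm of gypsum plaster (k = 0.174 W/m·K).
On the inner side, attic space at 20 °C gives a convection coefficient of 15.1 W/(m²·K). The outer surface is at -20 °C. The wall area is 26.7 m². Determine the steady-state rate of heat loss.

Thermal resistances in series:
R_inner film = 1/(h_i·A) = 1/(15.1×26.7) = 0.00248 K/W
R_hardwood = L/(kA) = 0.06/(0.173×26.7) = 0.01299 K/W
R_cellular glass = L/(kA) = 0.1/(0.0522×26.7) = 0.07175 K/W
R_gypsum plaster = L/(kA) = 0.105/(0.174×26.7) = 0.0226 K/W
R_total = 0.1098 K/W
Q = ΔT / R_total = 40 / 0.1098

Q ≈ 364 W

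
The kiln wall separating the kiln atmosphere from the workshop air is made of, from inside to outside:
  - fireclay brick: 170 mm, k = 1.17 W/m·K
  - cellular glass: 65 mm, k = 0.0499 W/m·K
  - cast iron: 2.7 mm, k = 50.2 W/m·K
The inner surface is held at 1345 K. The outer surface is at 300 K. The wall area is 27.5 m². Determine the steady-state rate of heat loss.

Using the resistance-network approach (series):
R_fireclay brick = L/(kA) = 0.17/(1.17×27.5) = 0.005284 K/W
R_cellular glass = L/(kA) = 0.065/(0.0499×27.5) = 0.04737 K/W
R_cast iron = L/(kA) = 0.0027/(50.2×27.5) = 1.956×10^-6 K/W
R_total = 0.05265 K/W
Q = ΔT / R_total = 1045 / 0.05265

Q ≈ 19800 W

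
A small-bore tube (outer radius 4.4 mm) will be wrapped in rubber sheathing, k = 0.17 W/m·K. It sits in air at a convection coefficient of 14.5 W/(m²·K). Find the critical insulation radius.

For a cylinder r_cr = k/h = 0.17/14.5
r_cr = 11.7 mm; since the bare radius (4.4 mm) is below r_cr, adding a thin layer of insulation will *increase* heat loss.

r_cr ≈ 11.7 mm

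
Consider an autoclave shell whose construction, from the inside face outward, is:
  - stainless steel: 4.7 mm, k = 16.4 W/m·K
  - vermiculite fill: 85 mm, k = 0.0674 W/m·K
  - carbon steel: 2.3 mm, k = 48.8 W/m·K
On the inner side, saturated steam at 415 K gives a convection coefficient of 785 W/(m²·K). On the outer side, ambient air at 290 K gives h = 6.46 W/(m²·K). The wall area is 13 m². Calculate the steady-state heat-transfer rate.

Q ≈ 1150 W

Model the wall as resistances in series:
R_inner film = 1/(h_i·A) = 1/(785×13) = 9.799×10^-5 K/W
R_stainless steel = L/(kA) = 0.0047/(16.4×13) = 2.205×10^-5 K/W
R_vermiculite fill = L/(kA) = 0.085/(0.0674×13) = 0.09701 K/W
R_carbon steel = L/(kA) = 0.0023/(48.8×13) = 3.625×10^-6 K/W
R_outer film = 1/(h_o·A) = 1/(6.46×13) = 0.01191 K/W
R_total = 0.109 K/W
Q = ΔT / R_total = 125 / 0.109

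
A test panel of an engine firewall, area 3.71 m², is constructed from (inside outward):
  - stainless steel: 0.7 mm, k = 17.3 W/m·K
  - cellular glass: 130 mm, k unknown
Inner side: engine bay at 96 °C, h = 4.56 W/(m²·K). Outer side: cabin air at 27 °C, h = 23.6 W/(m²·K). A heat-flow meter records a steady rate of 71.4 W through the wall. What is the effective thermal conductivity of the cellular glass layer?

k ≈ 0.0391 W/(m·K)

Thermal resistances in series:
R_inner film = 1/(h_i·A) = 1/(4.56×3.71) = 0.05911 K/W
R_stainless steel = L/(kA) = 0.0007/(17.3×3.71) = 1.091×10^-5 K/W
R_outer film = 1/(h_o·A) = 1/(23.6×3.71) = 0.01142 K/W
Sum of known resistances R_other = 0.07054 K/W
Total R = ΔT/Q = 69/71.4 = 0.9664 K/W
R_cellular glass = R_total − R_other = 0.8958 K/W
k = L/(R·A) = 0.13/(0.8958×3.71)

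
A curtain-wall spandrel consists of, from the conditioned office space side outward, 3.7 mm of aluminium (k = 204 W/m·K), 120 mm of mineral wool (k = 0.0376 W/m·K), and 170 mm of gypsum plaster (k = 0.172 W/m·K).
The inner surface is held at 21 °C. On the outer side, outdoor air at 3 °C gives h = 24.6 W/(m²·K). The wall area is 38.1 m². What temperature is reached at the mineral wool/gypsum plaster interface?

Series thermal resistances:
R_aluminium = L/(kA) = 0.0037/(204×38.1) = 4.76×10^-7 K/W
R_mineral wool = L/(kA) = 0.12/(0.0376×38.1) = 0.08377 K/W
R_gypsum plaster = L/(kA) = 0.17/(0.172×38.1) = 0.02594 K/W
R_outer film = 1/(h_o·A) = 1/(24.6×38.1) = 0.001067 K/W
R_total = 0.1108 K/W;  Q = ΔT/R_total = 18/0.1108 = 162.5 W
T_interface = T_inner − Q·ΣR(inner→interface) = 21 − 162×0.08377

T ≈ 7.39 °C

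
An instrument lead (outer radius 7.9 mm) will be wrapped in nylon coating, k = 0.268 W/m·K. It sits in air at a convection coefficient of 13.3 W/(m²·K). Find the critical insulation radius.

r_cr ≈ 20.2 mm

For a cylinder r_cr = k/h = 0.268/13.3
r_cr = 20.2 mm; since the bare radius (7.9 mm) is below r_cr, adding a thin layer of insulation will *increase* heat loss.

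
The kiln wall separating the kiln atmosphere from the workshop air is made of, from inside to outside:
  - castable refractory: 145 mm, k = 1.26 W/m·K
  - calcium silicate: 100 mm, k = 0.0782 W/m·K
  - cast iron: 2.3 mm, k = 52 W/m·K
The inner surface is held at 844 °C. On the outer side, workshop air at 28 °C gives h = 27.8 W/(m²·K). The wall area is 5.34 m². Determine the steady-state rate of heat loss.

Thermal resistances in series:
R_castable refractory = L/(kA) = 0.145/(1.26×5.34) = 0.02155 K/W
R_calcium silicate = L/(kA) = 0.1/(0.0782×5.34) = 0.2395 K/W
R_cast iron = L/(kA) = 0.0023/(52×5.34) = 8.283×10^-6 K/W
R_outer film = 1/(h_o·A) = 1/(27.8×5.34) = 0.006736 K/W
R_total = 0.2678 K/W
Q = ΔT / R_total = 816 / 0.2678

Q ≈ 3050 W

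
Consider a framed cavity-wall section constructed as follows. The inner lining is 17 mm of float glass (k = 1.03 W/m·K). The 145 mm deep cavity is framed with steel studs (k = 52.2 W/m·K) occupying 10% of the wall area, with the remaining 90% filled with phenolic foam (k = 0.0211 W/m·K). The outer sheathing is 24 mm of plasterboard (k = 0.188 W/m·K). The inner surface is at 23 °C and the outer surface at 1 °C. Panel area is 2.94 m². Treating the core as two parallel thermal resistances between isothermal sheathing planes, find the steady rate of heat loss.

Sheathing layers in series; stud and cavity paths in parallel between them.
R_inner = 0.017/(1.03×2.94) = 0.005614 K/W
R_stud  = 0.145/(52.2×0.1×2.94) = 0.009448 K/W
R_cav   = 0.145/(0.0211×0.9×2.94) = 2.597 K/W
1/R_core = 1/R_stud + 1/R_cav → R_core = 0.009414 K/W
R_outer = 0.024/(0.188×2.94) = 0.04342 K/W
R_total = 0.05845 K/W
Q = ΔT/R_total = 22/0.05845

Q ≈ 376 W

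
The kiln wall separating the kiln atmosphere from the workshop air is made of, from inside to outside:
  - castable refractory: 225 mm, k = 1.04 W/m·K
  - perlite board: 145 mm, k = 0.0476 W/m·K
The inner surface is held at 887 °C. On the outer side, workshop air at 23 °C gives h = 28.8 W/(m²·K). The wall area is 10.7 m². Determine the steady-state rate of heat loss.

Series thermal resistances:
R_castable refractory = L/(kA) = 0.225/(1.04×10.7) = 0.02022 K/W
R_perlite board = L/(kA) = 0.145/(0.0476×10.7) = 0.2847 K/W
R_outer film = 1/(h_o·A) = 1/(28.8×10.7) = 0.003245 K/W
R_total = 0.3082 K/W
Q = ΔT / R_total = 864 / 0.3082

Q ≈ 2800 W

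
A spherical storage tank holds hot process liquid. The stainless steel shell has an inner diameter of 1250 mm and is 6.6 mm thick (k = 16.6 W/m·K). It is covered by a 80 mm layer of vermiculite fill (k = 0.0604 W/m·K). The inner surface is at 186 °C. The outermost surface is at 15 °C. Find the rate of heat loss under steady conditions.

Each spherical layer contributes R = (1/r_i − 1/r_o)/(4πk):
R_stainless steel shell = (1/0.625 − 1/0.6316)/(4π×16.6) = 8.015×10^-5 K/W
R_vermiculite fill = (1/0.6316 − 1/0.7116)/(4π×0.0604) = 0.2345 K/W
R_total = 0.2346 K/W
Q = ΔT/R_total = 171/0.2346

Q ≈ 729 W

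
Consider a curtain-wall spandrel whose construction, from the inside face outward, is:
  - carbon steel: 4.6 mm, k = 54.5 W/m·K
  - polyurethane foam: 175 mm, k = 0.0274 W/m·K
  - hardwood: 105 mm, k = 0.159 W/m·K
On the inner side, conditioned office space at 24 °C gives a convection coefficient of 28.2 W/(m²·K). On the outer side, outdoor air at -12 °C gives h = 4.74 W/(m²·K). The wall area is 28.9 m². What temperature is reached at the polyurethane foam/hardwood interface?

Series thermal resistances:
R_inner film = 1/(h_i·A) = 1/(28.2×28.9) = 0.001227 K/W
R_carbon steel = L/(kA) = 0.0046/(54.5×28.9) = 2.921×10^-6 K/W
R_polyurethane foam = L/(kA) = 0.175/(0.0274×28.9) = 0.221 K/W
R_hardwood = L/(kA) = 0.105/(0.159×28.9) = 0.02285 K/W
R_outer film = 1/(h_o·A) = 1/(4.74×28.9) = 0.0073 K/W
R_total = 0.2524 K/W;  Q = ΔT/R_total = 36/0.2524 = 142.6 W
T_interface = T_inner − Q·ΣR(inner→interface) = 24 − 143×0.2222

T ≈ -7.7 °C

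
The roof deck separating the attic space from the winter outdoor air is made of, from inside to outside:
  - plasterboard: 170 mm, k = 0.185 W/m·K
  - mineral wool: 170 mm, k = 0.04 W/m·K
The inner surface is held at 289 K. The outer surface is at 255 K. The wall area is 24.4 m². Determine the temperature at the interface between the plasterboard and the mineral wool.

T ≈ 283 K

Using the resistance-network approach (series):
R_plasterboard = L/(kA) = 0.17/(0.185×24.4) = 0.03766 K/W
R_mineral wool = L/(kA) = 0.17/(0.04×24.4) = 0.1742 K/W
R_total = 0.2118 K/W;  Q = ΔT/R_total = 34/0.2118 = 160.5 W
T_interface = T_inner − Q·ΣR(inner→interface) = 289 − 160×0.03766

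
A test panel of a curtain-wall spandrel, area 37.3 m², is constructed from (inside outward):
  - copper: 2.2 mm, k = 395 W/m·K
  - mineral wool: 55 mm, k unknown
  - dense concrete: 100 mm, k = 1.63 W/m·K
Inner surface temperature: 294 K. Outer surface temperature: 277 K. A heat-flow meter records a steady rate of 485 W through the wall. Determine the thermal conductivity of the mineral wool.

k ≈ 0.0441 W/(m·K)

Series thermal resistances:
R_copper = L/(kA) = 0.0022/(395×37.3) = 1.493×10^-7 K/W
R_dense concrete = L/(kA) = 0.1/(1.63×37.3) = 0.001645 K/W
Sum of known resistances R_other = 0.001645 K/W
Total R = ΔT/Q = 17/485 = 0.03505 K/W
R_mineral wool = R_total − R_other = 0.03341 K/W
k = L/(R·A) = 0.055/(0.03341×37.3)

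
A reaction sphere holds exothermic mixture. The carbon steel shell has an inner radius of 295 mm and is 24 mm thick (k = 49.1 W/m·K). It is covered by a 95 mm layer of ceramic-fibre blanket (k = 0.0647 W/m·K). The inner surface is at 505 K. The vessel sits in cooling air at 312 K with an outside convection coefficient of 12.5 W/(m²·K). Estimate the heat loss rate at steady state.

Q ≈ 209 W

Radial (spherical) resistances in series:
R_carbon steel shell = (1/0.295 − 1/0.319)/(4π×49.1) = 4.133×10^-4 K/W
R_ceramic-fibre blanket = (1/0.319 − 1/0.414)/(4π×0.0647) = 0.8847 K/W
R_outer film = 1/(h·4πr_o²) = 1/(12.5×4π×0.414²) = 0.03714 K/W
R_total = 0.9223 K/W
Q = ΔT/R_total = 193/0.9223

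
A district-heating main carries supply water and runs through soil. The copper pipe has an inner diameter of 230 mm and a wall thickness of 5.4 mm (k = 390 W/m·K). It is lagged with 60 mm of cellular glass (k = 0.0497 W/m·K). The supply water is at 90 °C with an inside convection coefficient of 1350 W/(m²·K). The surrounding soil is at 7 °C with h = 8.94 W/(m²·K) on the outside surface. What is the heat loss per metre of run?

q′ ≈ 59.5 W/m

Per-layer cylindrical resistances, series-summed:
R_inner film = 1/(h_i·2πr₁L) = 1/(1350×2π×0.115×1) = 0.001025 K/W
R_copper pipe wall = ln(120.4/115)/(2π×390×1) = 1.873×10^-5 K/W
R_cellular glass = ln(180.4/120.4)/(2π×0.0497×1) = 1.295 K/W
R_outer film = 1/(h_o·2πr_oL) = 1/(8.94×2π×0.1804×1) = 0.09868 K/W
R_total = 1.395 K/W
Q = ΔT/R_total = 83/1.395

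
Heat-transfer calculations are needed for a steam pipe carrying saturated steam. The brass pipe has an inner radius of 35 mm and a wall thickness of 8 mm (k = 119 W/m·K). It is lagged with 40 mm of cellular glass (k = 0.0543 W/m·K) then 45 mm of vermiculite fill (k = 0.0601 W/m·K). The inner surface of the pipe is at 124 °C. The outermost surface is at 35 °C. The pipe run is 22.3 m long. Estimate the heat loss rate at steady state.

For a radial system each layer contributes R = ln(r_out/r_in)/(2πkL); films add R = 1/(hA).
R_brass pipe wall = ln(43/35)/(2π×119×22.3) = 1.235×10^-5 K/W
R_cellular glass = ln(83/43)/(2π×0.0543×22.3) = 0.08644 K/W
R_vermiculite fill = ln(128/83)/(2π×0.0601×22.3) = 0.05144 K/W
R_total = 0.1379 K/W
Q = ΔT/R_total = 89/0.1379

Q ≈ 645 W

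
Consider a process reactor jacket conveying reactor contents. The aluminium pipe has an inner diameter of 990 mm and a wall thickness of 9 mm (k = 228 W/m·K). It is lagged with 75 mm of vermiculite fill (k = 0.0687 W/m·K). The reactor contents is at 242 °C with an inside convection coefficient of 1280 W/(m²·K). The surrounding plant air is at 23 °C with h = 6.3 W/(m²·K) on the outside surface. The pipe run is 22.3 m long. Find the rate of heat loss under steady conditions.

Treating each annulus and film as a series resistance:
R_inner film = 1/(h_i·2πr₁L) = 1/(1280×2π×0.495×22.3) = 1.126×10^-5 K/W
R_aluminium pipe wall = ln(504/495)/(2π×228×22.3) = 5.64×10^-7 K/W
R_vermiculite fill = ln(579/504)/(2π×0.0687×22.3) = 0.01441 K/W
R_outer film = 1/(h_o·2πr_oL) = 1/(6.3×2π×0.579×22.3) = 0.001957 K/W
R_total = 0.01638 K/W
Q = ΔT/R_total = 219/0.01638

Q ≈ 13400 W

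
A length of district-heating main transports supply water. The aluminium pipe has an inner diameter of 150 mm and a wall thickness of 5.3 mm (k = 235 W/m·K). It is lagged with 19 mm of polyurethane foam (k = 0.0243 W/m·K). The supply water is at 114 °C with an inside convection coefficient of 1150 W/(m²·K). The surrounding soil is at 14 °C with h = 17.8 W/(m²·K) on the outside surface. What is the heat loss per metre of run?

Treating each annulus and film as a series resistance:
R_inner film = 1/(h_i·2πr₁L) = 1/(1150×2π×0.075×1) = 0.001845 K/W
R_aluminium pipe wall = ln(80.3/75)/(2π×235×1) = 4.624×10^-5 K/W
R_polyurethane foam = ln(99.3/80.3)/(2π×0.0243×1) = 1.391 K/W
R_outer film = 1/(h_o·2πr_oL) = 1/(17.8×2π×0.0993×1) = 0.09004 K/W
R_total = 1.483 K/W
Q = ΔT/R_total = 100/1.483

q′ ≈ 67.4 W/m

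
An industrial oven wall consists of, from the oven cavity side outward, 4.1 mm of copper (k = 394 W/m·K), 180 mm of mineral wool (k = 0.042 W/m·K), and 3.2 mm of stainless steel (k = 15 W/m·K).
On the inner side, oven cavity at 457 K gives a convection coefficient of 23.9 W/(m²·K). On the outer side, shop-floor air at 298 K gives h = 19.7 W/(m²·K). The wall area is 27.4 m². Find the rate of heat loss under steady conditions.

Q ≈ 995 W

Model the wall as resistances in series:
R_inner film = 1/(h_i·A) = 1/(23.9×27.4) = 0.001527 K/W
R_copper = L/(kA) = 0.0041/(394×27.4) = 3.798×10^-7 K/W
R_mineral wool = L/(kA) = 0.18/(0.042×27.4) = 0.1564 K/W
R_stainless steel = L/(kA) = 0.0032/(15×27.4) = 7.786×10^-6 K/W
R_outer film = 1/(h_o·A) = 1/(19.7×27.4) = 0.001853 K/W
R_total = 0.1598 K/W
Q = ΔT / R_total = 159 / 0.1598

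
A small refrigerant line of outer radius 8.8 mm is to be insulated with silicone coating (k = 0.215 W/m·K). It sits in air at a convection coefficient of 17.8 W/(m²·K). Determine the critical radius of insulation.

r_cr ≈ 12.1 mm

For a cylinder r_cr = k/h = 0.215/17.8
r_cr = 12.1 mm; since the bare radius (8.8 mm) is below r_cr, adding a thin layer of insulation will *increase* heat loss.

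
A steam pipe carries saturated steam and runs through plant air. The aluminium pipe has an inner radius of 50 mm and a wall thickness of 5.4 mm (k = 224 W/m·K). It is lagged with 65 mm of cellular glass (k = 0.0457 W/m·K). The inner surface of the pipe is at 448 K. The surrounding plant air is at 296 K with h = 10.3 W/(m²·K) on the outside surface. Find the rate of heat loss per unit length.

For a radial system each layer contributes R = ln(r_out/r_in)/(2πkL); films add R = 1/(hA).
R_aluminium pipe wall = ln(55.4/50)/(2π×224×1) = 7.287×10^-5 K/W
R_cellular glass = ln(120.4/55.4)/(2π×0.0457×1) = 2.703 K/W
R_outer film = 1/(h_o·2πr_oL) = 1/(10.3×2π×0.1204×1) = 0.1283 K/W
R_total = 2.832 K/W
Q = ΔT/R_total = 152/2.832

q′ ≈ 53.7 W/m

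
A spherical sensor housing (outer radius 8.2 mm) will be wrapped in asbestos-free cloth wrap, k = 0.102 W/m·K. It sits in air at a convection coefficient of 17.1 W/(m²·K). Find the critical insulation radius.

For a sphere r_cr = 2k/h = 2×0.102/17.1
r_cr = 11.9 mm; since the bare radius (8.2 mm) is below r_cr, adding a thin layer of insulation will *increase* heat loss.

r_cr ≈ 11.9 mm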